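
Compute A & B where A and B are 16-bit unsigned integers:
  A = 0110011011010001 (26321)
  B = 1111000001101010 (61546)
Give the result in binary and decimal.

Apply & to each column (1 only where both bits are 1):
  0110011011010001
& 1111000001101010
------------------
  0110000001000000

Answer: 0110000001000000 (24640)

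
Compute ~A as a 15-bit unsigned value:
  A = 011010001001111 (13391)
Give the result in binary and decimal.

Flip each bit (0->1, 1->0):
  011010001001111
  100101110110000

Answer: 100101110110000 (19376)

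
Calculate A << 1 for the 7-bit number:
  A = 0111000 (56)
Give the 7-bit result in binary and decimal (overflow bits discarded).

Shift left by 1: drop the top 1 bit(s), append 1 zero(s) on the right.
  0111000  ->  discard [0], keep [111000], append 0
= 1110000

Answer: 1110000 (112)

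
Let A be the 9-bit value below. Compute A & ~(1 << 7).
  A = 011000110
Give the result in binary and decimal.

Mask = ~(1 << 7) = 101111111
Bit 7 of A is 1, so AND-ing with the mask clears it to 0.
  011000110
& 101111111
-----------
  001000110

Answer: 001000110 (70)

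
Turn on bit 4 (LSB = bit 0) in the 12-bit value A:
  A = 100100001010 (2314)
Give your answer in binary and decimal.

Mask = 1 << 4 = 000000010000
Bit 4 of A is 0, so OR-ing with the mask flips it to 1.
  100100001010
| 000000010000
--------------
  100100011010

Answer: 100100011010 (2330)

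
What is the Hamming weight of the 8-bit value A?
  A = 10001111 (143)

10001111
1-bits at positions (from bit 0 = LSB): 0, 1, 2, 3, 7
Count = 5

Answer: 5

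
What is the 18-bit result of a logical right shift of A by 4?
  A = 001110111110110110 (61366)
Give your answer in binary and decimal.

Logical shift right by 4: drop the bottom 4 bit(s), prepend 4 zero(s) on the left.
  001110111110110110  ->  keep [00111011111011], discard [0110], prepend 0000
= 000000111011111011

Answer: 000000111011111011 (3835)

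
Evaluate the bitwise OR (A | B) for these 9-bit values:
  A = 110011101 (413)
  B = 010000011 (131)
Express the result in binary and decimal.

Apply | to each column (1 where either bit is 1):
  110011101
| 010000011
-----------
  110011111

Answer: 110011111 (415)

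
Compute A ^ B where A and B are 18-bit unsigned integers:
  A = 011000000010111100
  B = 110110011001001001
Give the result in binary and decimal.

Apply ^ to each column (1 where bits differ):
  011000000010111100
^ 110110011001001001
--------------------
  101110011011110101

Answer: 101110011011110101 (190197)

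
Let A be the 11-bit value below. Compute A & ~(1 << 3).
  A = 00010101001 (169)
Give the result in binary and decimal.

Mask = ~(1 << 3) = 11111110111
Bit 3 of A is 1, so AND-ing with the mask clears it to 0.
  00010101001
& 11111110111
-------------
  00010100001

Answer: 00010100001 (161)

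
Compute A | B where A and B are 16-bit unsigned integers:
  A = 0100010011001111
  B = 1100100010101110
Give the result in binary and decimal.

Apply | to each column (1 where either bit is 1):
  0100010011001111
| 1100100010101110
------------------
  1100110011101111

Answer: 1100110011101111 (52463)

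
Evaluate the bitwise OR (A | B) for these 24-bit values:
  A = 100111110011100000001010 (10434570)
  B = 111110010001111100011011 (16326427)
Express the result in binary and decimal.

Apply | to each column (1 where either bit is 1):
  100111110011100000001010
| 111110010001111100011011
--------------------------
  111111110011111100011011

Answer: 111111110011111100011011 (16727835)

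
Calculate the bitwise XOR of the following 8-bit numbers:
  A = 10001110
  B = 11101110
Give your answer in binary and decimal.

Apply ^ to each column (1 where bits differ):
  10001110
^ 11101110
----------
  01100000

Answer: 01100000 (96)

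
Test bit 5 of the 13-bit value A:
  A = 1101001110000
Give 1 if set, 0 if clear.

Bit 5 is the 6th from the right.
  1101001110000
         ^
That bit is 1.

Answer: 1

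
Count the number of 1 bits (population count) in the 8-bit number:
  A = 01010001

01010001
1-bits at positions (from bit 0 = LSB): 0, 4, 6
Count = 3

Answer: 3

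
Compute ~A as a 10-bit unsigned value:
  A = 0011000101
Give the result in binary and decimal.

Flip each bit (0->1, 1->0):
  0011000101
  1100111010

Answer: 1100111010 (826)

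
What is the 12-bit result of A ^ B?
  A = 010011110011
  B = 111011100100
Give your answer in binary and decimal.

Apply ^ to each column (1 where bits differ):
  010011110011
^ 111011100100
--------------
  101000010111

Answer: 101000010111 (2583)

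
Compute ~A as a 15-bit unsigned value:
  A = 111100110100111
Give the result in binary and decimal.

Flip each bit (0->1, 1->0):
  111100110100111
  000011001011000

Answer: 000011001011000 (1624)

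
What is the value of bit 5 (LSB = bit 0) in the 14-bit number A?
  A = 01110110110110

Bit 5 is the 6th from the right.
  01110110110110
          ^
That bit is 1.

Answer: 1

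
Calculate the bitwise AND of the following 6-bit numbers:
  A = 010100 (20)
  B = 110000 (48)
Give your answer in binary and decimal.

Apply & to each column (1 only where both bits are 1):
  010100
& 110000
--------
  010000

Answer: 010000 (16)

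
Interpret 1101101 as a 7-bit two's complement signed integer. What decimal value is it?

MSB is 1, so the value is negative. Find the magnitude:
1. Invert bits:  0010010
2. Add 1:        0010011  = 19
3. Apply sign:   -19

Answer: -19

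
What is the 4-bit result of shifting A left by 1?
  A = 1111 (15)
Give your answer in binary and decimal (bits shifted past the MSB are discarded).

Shift left by 1: drop the top 1 bit(s), append 1 zero(s) on the right.
  1111  ->  discard [1], keep [111], append 0
= 1110

Answer: 1110 (14)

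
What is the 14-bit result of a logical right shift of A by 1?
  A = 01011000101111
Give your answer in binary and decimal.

Logical shift right by 1: drop the bottom 1 bit(s), prepend 1 zero(s) on the left.
  01011000101111  ->  keep [0101100010111], discard [1], prepend 0
= 00101100010111

Answer: 00101100010111 (2839)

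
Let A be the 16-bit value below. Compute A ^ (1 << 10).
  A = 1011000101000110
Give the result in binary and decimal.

Mask = 1 << 10 = 0000010000000000
Bit 10 of A is 0; XOR with the mask flips it to 1.
  1011000101000110
^ 0000010000000000
------------------
  1011010101000110

Answer: 1011010101000110 (46406)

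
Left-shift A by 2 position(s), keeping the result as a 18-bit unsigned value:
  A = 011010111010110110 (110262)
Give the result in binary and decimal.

Shift left by 2: drop the top 2 bit(s), append 2 zero(s) on the right.
  011010111010110110  ->  discard [01], keep [1010111010110110], append 00
= 101011101011011000

Answer: 101011101011011000 (178904)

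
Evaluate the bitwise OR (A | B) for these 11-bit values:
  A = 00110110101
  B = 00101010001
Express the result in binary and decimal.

Apply | to each column (1 where either bit is 1):
  00110110101
| 00101010001
-------------
  00111110101

Answer: 00111110101 (501)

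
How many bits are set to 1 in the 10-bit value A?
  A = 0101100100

0101100100
1-bits at positions (from bit 0 = LSB): 2, 5, 6, 8
Count = 4

Answer: 4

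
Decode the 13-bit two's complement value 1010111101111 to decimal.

MSB is 1, so the value is negative. Find the magnitude:
1. Invert bits:  0101000010000
2. Add 1:        0101000010001  = 2577
3. Apply sign:   -2577

Answer: -2577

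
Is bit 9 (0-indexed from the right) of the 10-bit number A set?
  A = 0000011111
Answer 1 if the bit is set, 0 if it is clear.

Bit 9 is the 10th from the right.
  0000011111
  ^
That bit is 0.

Answer: 0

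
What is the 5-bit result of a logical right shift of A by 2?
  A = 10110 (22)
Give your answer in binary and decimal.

Logical shift right by 2: drop the bottom 2 bit(s), prepend 2 zero(s) on the left.
  10110  ->  keep [101], discard [10], prepend 00
= 00101

Answer: 00101 (5)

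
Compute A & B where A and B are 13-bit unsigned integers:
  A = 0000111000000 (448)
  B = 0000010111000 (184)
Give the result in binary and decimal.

Apply & to each column (1 only where both bits are 1):
  0000111000000
& 0000010111000
---------------
  0000010000000

Answer: 0000010000000 (128)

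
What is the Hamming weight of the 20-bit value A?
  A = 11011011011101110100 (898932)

11011011011101110100
1-bits at positions (from bit 0 = LSB): 2, 4, 5, 6, 8, 9, 10, 12, 13, 15, 16, 18, 19
Count = 13

Answer: 13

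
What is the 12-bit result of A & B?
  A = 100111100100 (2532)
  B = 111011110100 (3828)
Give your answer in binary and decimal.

Apply & to each column (1 only where both bits are 1):
  100111100100
& 111011110100
--------------
  100011100100

Answer: 100011100100 (2276)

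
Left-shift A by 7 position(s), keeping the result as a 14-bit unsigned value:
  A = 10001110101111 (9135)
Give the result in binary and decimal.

Shift left by 7: drop the top 7 bit(s), append 7 zero(s) on the right.
  10001110101111  ->  discard [1000111], keep [0101111], append 0000000
= 01011110000000

Answer: 01011110000000 (6016)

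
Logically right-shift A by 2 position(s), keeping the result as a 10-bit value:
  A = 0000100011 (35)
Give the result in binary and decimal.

Logical shift right by 2: drop the bottom 2 bit(s), prepend 2 zero(s) on the left.
  0000100011  ->  keep [00001000], discard [11], prepend 00
= 0000001000

Answer: 0000001000 (8)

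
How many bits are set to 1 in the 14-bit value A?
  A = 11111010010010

11111010010010
1-bits at positions (from bit 0 = LSB): 1, 4, 7, 9, 10, 11, 12, 13
Count = 8

Answer: 8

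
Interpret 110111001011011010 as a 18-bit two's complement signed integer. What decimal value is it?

MSB is 1, so the value is negative. Find the magnitude:
1. Invert bits:  001000110100100101
2. Add 1:        001000110100100110  = 36134
3. Apply sign:   -36134

Answer: -36134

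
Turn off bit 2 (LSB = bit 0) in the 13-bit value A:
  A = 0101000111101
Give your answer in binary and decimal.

Mask = ~(1 << 2) = 1111111111011
Bit 2 of A is 1, so AND-ing with the mask clears it to 0.
  0101000111101
& 1111111111011
---------------
  0101000111001

Answer: 0101000111001 (2617)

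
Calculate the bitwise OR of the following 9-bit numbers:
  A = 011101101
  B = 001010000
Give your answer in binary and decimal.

Apply | to each column (1 where either bit is 1):
  011101101
| 001010000
-----------
  011111101

Answer: 011111101 (253)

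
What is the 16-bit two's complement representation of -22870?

1. Binary of +22870:  0101100101010110
2. Invert bits:     1010011010101001
3. Add 1:           1010011010101010

Answer: 1010011010101010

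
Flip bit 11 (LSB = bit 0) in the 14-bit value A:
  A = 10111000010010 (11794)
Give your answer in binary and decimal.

Mask = 1 << 11 = 00100000000000
Bit 11 of A is 1; XOR with the mask flips it to 0.
  10111000010010
^ 00100000000000
----------------
  10011000010010

Answer: 10011000010010 (9746)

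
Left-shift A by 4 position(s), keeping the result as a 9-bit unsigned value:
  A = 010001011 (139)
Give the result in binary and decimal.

Shift left by 4: drop the top 4 bit(s), append 4 zero(s) on the right.
  010001011  ->  discard [0100], keep [01011], append 0000
= 010110000

Answer: 010110000 (176)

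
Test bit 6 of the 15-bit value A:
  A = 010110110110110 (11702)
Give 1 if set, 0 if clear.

Bit 6 is the 7th from the right.
  010110110110110
          ^
That bit is 0.

Answer: 0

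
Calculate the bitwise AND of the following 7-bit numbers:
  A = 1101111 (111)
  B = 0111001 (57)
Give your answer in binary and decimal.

Apply & to each column (1 only where both bits are 1):
  1101111
& 0111001
---------
  0101001

Answer: 0101001 (41)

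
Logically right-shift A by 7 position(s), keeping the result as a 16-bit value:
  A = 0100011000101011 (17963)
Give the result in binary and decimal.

Logical shift right by 7: drop the bottom 7 bit(s), prepend 7 zero(s) on the left.
  0100011000101011  ->  keep [010001100], discard [0101011], prepend 0000000
= 0000000010001100

Answer: 0000000010001100 (140)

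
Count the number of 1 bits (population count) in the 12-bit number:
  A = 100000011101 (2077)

100000011101
1-bits at positions (from bit 0 = LSB): 0, 2, 3, 4, 11
Count = 5

Answer: 5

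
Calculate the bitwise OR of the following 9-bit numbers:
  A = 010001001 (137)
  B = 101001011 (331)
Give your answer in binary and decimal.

Apply | to each column (1 where either bit is 1):
  010001001
| 101001011
-----------
  111001011

Answer: 111001011 (459)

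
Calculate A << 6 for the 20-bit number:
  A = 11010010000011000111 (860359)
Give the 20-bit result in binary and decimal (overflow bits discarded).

Shift left by 6: drop the top 6 bit(s), append 6 zero(s) on the right.
  11010010000011000111  ->  discard [110100], keep [10000011000111], append 000000
= 10000011000111000000

Answer: 10000011000111000000 (537024)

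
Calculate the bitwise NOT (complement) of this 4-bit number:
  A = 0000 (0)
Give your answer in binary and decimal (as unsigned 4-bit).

Flip each bit (0->1, 1->0):
  0000
  1111

Answer: 1111 (15)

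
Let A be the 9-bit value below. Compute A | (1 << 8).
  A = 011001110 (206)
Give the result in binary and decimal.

Mask = 1 << 8 = 100000000
Bit 8 of A is 0, so OR-ing with the mask flips it to 1.
  011001110
| 100000000
-----------
  111001110

Answer: 111001110 (462)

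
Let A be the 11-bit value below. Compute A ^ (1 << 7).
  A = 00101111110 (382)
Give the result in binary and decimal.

Mask = 1 << 7 = 00010000000
Bit 7 of A is 0; XOR with the mask flips it to 1.
  00101111110
^ 00010000000
-------------
  00111111110

Answer: 00111111110 (510)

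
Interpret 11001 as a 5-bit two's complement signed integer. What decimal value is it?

MSB is 1, so the value is negative. Find the magnitude:
1. Invert bits:  00110
2. Add 1:        00111  = 7
3. Apply sign:   -7

Answer: -7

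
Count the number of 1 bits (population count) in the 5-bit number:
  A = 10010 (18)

10010
1-bits at positions (from bit 0 = LSB): 1, 4
Count = 2

Answer: 2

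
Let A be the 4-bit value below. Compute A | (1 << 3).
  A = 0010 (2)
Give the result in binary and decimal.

Mask = 1 << 3 = 1000
Bit 3 of A is 0, so OR-ing with the mask flips it to 1.
  0010
| 1000
------
  1010

Answer: 1010 (10)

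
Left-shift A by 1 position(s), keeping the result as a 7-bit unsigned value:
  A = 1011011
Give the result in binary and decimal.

Shift left by 1: drop the top 1 bit(s), append 1 zero(s) on the right.
  1011011  ->  discard [1], keep [011011], append 0
= 0110110

Answer: 0110110 (54)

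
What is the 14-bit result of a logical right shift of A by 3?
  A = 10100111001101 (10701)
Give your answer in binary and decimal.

Logical shift right by 3: drop the bottom 3 bit(s), prepend 3 zero(s) on the left.
  10100111001101  ->  keep [10100111001], discard [101], prepend 000
= 00010100111001

Answer: 00010100111001 (1337)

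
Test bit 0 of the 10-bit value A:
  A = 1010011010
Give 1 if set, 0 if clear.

Bit 0 is the 1st from the right.
  1010011010
           ^
That bit is 0.

Answer: 0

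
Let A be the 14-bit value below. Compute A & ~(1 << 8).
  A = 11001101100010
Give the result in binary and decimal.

Mask = ~(1 << 8) = 11111011111111
Bit 8 of A is 1, so AND-ing with the mask clears it to 0.
  11001101100010
& 11111011111111
----------------
  11001001100010

Answer: 11001001100010 (12898)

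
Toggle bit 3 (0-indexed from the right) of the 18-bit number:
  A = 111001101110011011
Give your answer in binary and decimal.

Mask = 1 << 3 = 000000000000001000
Bit 3 of A is 1; XOR with the mask flips it to 0.
  111001101110011011
^ 000000000000001000
--------------------
  111001101110010011

Answer: 111001101110010011 (236435)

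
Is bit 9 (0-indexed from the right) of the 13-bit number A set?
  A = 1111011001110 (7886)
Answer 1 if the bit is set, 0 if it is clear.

Bit 9 is the 10th from the right.
  1111011001110
     ^
That bit is 1.

Answer: 1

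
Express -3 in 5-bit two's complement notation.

1. Binary of +3:  00011
2. Invert bits:     11100
3. Add 1:           11101

Answer: 11101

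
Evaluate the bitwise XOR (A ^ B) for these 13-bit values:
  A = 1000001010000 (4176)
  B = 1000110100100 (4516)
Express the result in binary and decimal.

Apply ^ to each column (1 where bits differ):
  1000001010000
^ 1000110100100
---------------
  0000111110100

Answer: 0000111110100 (500)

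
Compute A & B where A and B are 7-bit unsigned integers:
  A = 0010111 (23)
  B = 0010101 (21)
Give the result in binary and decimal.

Apply & to each column (1 only where both bits are 1):
  0010111
& 0010101
---------
  0010101

Answer: 0010101 (21)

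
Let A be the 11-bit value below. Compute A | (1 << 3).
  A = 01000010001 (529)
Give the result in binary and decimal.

Mask = 1 << 3 = 00000001000
Bit 3 of A is 0, so OR-ing with the mask flips it to 1.
  01000010001
| 00000001000
-------------
  01000011001

Answer: 01000011001 (537)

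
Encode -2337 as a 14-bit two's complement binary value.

1. Binary of +2337:  00100100100001
2. Invert bits:     11011011011110
3. Add 1:           11011011011111

Answer: 11011011011111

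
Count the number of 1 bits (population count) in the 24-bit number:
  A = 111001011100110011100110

111001011100110011100110
1-bits at positions (from bit 0 = LSB): 1, 2, 5, 6, 7, 10, 11, 14, 15, 16, 18, 21, 22, 23
Count = 14

Answer: 14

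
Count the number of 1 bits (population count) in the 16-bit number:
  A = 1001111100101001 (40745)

1001111100101001
1-bits at positions (from bit 0 = LSB): 0, 3, 5, 8, 9, 10, 11, 12, 15
Count = 9

Answer: 9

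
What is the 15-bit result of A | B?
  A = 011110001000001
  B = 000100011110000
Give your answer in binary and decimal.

Apply | to each column (1 where either bit is 1):
  011110001000001
| 000100011110000
-----------------
  011110011110001

Answer: 011110011110001 (15601)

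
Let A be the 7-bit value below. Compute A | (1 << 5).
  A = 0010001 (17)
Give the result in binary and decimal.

Mask = 1 << 5 = 0100000
Bit 5 of A is 0, so OR-ing with the mask flips it to 1.
  0010001
| 0100000
---------
  0110001

Answer: 0110001 (49)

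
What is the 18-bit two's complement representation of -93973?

1. Binary of +93973:  010110111100010101
2. Invert bits:     101001000011101010
3. Add 1:           101001000011101011

Answer: 101001000011101011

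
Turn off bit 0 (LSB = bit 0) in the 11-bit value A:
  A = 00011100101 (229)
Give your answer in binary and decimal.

Mask = ~(1 << 0) = 11111111110
Bit 0 of A is 1, so AND-ing with the mask clears it to 0.
  00011100101
& 11111111110
-------------
  00011100100

Answer: 00011100100 (228)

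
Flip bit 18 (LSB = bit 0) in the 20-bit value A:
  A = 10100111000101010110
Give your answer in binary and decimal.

Mask = 1 << 18 = 01000000000000000000
Bit 18 of A is 0; XOR with the mask flips it to 1.
  10100111000101010110
^ 01000000000000000000
----------------------
  11100111000101010110

Answer: 11100111000101010110 (946518)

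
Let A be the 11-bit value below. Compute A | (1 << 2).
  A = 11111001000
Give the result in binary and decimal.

Mask = 1 << 2 = 00000000100
Bit 2 of A is 0, so OR-ing with the mask flips it to 1.
  11111001000
| 00000000100
-------------
  11111001100

Answer: 11111001100 (1996)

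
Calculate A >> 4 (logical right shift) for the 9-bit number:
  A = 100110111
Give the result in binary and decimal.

Logical shift right by 4: drop the bottom 4 bit(s), prepend 4 zero(s) on the left.
  100110111  ->  keep [10011], discard [0111], prepend 0000
= 000010011

Answer: 000010011 (19)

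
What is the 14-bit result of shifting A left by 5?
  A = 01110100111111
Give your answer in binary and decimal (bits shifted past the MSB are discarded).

Shift left by 5: drop the top 5 bit(s), append 5 zero(s) on the right.
  01110100111111  ->  discard [01110], keep [100111111], append 00000
= 10011111100000

Answer: 10011111100000 (10208)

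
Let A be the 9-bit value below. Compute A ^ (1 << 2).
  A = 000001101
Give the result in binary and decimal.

Mask = 1 << 2 = 000000100
Bit 2 of A is 1; XOR with the mask flips it to 0.
  000001101
^ 000000100
-----------
  000001001

Answer: 000001001 (9)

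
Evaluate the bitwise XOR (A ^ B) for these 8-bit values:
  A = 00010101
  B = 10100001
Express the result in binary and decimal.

Apply ^ to each column (1 where bits differ):
  00010101
^ 10100001
----------
  10110100

Answer: 10110100 (180)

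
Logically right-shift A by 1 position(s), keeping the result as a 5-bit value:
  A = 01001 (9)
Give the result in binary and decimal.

Logical shift right by 1: drop the bottom 1 bit(s), prepend 1 zero(s) on the left.
  01001  ->  keep [0100], discard [1], prepend 0
= 00100

Answer: 00100 (4)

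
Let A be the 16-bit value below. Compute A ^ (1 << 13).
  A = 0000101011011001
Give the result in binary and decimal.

Mask = 1 << 13 = 0010000000000000
Bit 13 of A is 0; XOR with the mask flips it to 1.
  0000101011011001
^ 0010000000000000
------------------
  0010101011011001

Answer: 0010101011011001 (10969)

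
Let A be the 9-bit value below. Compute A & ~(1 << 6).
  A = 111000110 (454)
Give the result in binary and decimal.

Mask = ~(1 << 6) = 110111111
Bit 6 of A is 1, so AND-ing with the mask clears it to 0.
  111000110
& 110111111
-----------
  110000110

Answer: 110000110 (390)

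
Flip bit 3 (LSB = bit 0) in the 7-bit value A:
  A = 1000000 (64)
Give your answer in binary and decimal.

Mask = 1 << 3 = 0001000
Bit 3 of A is 0; XOR with the mask flips it to 1.
  1000000
^ 0001000
---------
  1001000

Answer: 1001000 (72)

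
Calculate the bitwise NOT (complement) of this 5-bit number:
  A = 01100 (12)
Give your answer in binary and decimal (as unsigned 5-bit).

Flip each bit (0->1, 1->0):
  01100
  10011

Answer: 10011 (19)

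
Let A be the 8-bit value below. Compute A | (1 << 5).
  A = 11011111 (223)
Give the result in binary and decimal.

Mask = 1 << 5 = 00100000
Bit 5 of A is 0, so OR-ing with the mask flips it to 1.
  11011111
| 00100000
----------
  11111111

Answer: 11111111 (255)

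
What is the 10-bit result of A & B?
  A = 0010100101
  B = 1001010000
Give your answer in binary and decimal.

Apply & to each column (1 only where both bits are 1):
  0010100101
& 1001010000
------------
  0000000000

Answer: 0000000000 (0)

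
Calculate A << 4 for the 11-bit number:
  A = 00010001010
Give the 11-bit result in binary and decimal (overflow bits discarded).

Shift left by 4: drop the top 4 bit(s), append 4 zero(s) on the right.
  00010001010  ->  discard [0001], keep [0001010], append 0000
= 00010100000

Answer: 00010100000 (160)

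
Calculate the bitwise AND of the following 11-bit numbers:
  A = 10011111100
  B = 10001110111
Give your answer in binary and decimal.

Apply & to each column (1 only where both bits are 1):
  10011111100
& 10001110111
-------------
  10001110100

Answer: 10001110100 (1140)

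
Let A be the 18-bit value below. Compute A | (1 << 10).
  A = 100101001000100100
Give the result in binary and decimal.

Mask = 1 << 10 = 000000010000000000
Bit 10 of A is 0, so OR-ing with the mask flips it to 1.
  100101001000100100
| 000000010000000000
--------------------
  100101011000100100

Answer: 100101011000100100 (153124)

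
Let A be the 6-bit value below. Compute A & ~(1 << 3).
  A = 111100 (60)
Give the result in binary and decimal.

Mask = ~(1 << 3) = 110111
Bit 3 of A is 1, so AND-ing with the mask clears it to 0.
  111100
& 110111
--------
  110100

Answer: 110100 (52)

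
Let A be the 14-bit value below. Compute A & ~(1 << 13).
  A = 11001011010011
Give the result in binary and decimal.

Mask = ~(1 << 13) = 01111111111111
Bit 13 of A is 1, so AND-ing with the mask clears it to 0.
  11001011010011
& 01111111111111
----------------
  01001011010011

Answer: 01001011010011 (4819)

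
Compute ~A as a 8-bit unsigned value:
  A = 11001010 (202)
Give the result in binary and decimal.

Flip each bit (0->1, 1->0):
  11001010
  00110101

Answer: 00110101 (53)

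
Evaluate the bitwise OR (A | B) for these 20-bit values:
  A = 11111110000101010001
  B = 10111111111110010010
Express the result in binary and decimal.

Apply | to each column (1 where either bit is 1):
  11111110000101010001
| 10111111111110010010
----------------------
  11111111111111010011

Answer: 11111111111111010011 (1048531)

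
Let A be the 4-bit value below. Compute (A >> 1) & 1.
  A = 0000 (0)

Bit 1 is the 2nd from the right.
  0000
    ^
That bit is 0.

Answer: 0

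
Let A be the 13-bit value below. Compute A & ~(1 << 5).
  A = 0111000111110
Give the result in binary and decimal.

Mask = ~(1 << 5) = 1111111011111
Bit 5 of A is 1, so AND-ing with the mask clears it to 0.
  0111000111110
& 1111111011111
---------------
  0111000011110

Answer: 0111000011110 (3614)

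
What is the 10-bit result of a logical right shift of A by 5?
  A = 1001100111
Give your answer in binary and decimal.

Logical shift right by 5: drop the bottom 5 bit(s), prepend 5 zero(s) on the left.
  1001100111  ->  keep [10011], discard [00111], prepend 00000
= 0000010011

Answer: 0000010011 (19)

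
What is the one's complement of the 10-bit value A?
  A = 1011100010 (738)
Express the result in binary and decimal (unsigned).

Flip each bit (0->1, 1->0):
  1011100010
  0100011101

Answer: 0100011101 (285)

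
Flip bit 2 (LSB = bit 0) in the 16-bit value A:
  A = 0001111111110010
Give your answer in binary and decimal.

Mask = 1 << 2 = 0000000000000100
Bit 2 of A is 0; XOR with the mask flips it to 1.
  0001111111110010
^ 0000000000000100
------------------
  0001111111110110

Answer: 0001111111110110 (8182)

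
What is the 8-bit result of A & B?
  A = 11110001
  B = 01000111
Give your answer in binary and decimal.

Apply & to each column (1 only where both bits are 1):
  11110001
& 01000111
----------
  01000001

Answer: 01000001 (65)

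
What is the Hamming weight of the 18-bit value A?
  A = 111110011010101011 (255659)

111110011010101011
1-bits at positions (from bit 0 = LSB): 0, 1, 3, 5, 7, 9, 10, 13, 14, 15, 16, 17
Count = 12

Answer: 12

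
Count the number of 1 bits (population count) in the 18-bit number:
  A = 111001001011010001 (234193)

111001001011010001
1-bits at positions (from bit 0 = LSB): 0, 4, 6, 7, 9, 12, 15, 16, 17
Count = 9

Answer: 9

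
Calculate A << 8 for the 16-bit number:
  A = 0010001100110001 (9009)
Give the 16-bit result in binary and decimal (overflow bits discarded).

Shift left by 8: drop the top 8 bit(s), append 8 zero(s) on the right.
  0010001100110001  ->  discard [00100011], keep [00110001], append 00000000
= 0011000100000000

Answer: 0011000100000000 (12544)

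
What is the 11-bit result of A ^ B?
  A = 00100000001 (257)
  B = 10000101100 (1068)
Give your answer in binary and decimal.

Apply ^ to each column (1 where bits differ):
  00100000001
^ 10000101100
-------------
  10100101101

Answer: 10100101101 (1325)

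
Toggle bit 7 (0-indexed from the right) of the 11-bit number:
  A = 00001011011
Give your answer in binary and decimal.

Mask = 1 << 7 = 00010000000
Bit 7 of A is 0; XOR with the mask flips it to 1.
  00001011011
^ 00010000000
-------------
  00011011011

Answer: 00011011011 (219)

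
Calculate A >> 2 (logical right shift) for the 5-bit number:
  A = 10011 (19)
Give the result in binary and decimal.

Logical shift right by 2: drop the bottom 2 bit(s), prepend 2 zero(s) on the left.
  10011  ->  keep [100], discard [11], prepend 00
= 00100

Answer: 00100 (4)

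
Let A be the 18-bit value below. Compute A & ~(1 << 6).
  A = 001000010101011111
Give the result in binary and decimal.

Mask = ~(1 << 6) = 111111111110111111
Bit 6 of A is 1, so AND-ing with the mask clears it to 0.
  001000010101011111
& 111111111110111111
--------------------
  001000010100011111

Answer: 001000010100011111 (34079)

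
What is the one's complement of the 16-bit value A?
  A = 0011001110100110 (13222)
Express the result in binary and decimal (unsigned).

Flip each bit (0->1, 1->0):
  0011001110100110
  1100110001011001

Answer: 1100110001011001 (52313)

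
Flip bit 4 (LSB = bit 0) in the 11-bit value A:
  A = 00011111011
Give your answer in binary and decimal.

Mask = 1 << 4 = 00000010000
Bit 4 of A is 1; XOR with the mask flips it to 0.
  00011111011
^ 00000010000
-------------
  00011101011

Answer: 00011101011 (235)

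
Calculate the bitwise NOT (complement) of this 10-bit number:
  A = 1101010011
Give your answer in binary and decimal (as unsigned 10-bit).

Flip each bit (0->1, 1->0):
  1101010011
  0010101100

Answer: 0010101100 (172)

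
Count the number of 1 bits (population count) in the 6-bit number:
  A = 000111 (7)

000111
1-bits at positions (from bit 0 = LSB): 0, 1, 2
Count = 3

Answer: 3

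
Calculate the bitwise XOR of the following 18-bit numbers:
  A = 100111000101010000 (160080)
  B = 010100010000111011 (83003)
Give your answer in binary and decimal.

Apply ^ to each column (1 where bits differ):
  100111000101010000
^ 010100010000111011
--------------------
  110011010101101011

Answer: 110011010101101011 (210283)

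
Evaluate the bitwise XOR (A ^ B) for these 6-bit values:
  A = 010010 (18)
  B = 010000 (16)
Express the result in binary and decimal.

Apply ^ to each column (1 where bits differ):
  010010
^ 010000
--------
  000010

Answer: 000010 (2)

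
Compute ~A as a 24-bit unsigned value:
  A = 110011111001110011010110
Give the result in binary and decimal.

Flip each bit (0->1, 1->0):
  110011111001110011010110
  001100000110001100101001

Answer: 001100000110001100101001 (3171113)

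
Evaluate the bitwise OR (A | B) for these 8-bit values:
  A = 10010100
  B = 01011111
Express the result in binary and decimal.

Apply | to each column (1 where either bit is 1):
  10010100
| 01011111
----------
  11011111

Answer: 11011111 (223)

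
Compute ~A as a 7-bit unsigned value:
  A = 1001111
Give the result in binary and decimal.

Flip each bit (0->1, 1->0):
  1001111
  0110000

Answer: 0110000 (48)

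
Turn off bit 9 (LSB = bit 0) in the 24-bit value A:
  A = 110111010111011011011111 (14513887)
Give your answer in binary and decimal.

Mask = ~(1 << 9) = 111111111111110111111111
Bit 9 of A is 1, so AND-ing with the mask clears it to 0.
  110111010111011011011111
& 111111111111110111111111
--------------------------
  110111010111010011011111

Answer: 110111010111010011011111 (14513375)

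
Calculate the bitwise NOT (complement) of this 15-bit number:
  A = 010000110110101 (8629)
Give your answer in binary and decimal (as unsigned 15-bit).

Flip each bit (0->1, 1->0):
  010000110110101
  101111001001010

Answer: 101111001001010 (24138)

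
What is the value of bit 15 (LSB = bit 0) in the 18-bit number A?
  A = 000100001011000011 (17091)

Bit 15 is the 16th from the right.
  000100001011000011
    ^
That bit is 0.

Answer: 0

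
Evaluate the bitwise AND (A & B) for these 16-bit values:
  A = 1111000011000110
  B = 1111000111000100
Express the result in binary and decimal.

Apply & to each column (1 only where both bits are 1):
  1111000011000110
& 1111000111000100
------------------
  1111000011000100

Answer: 1111000011000100 (61636)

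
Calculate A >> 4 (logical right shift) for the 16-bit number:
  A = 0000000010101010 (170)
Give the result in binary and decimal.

Logical shift right by 4: drop the bottom 4 bit(s), prepend 4 zero(s) on the left.
  0000000010101010  ->  keep [000000001010], discard [1010], prepend 0000
= 0000000000001010

Answer: 0000000000001010 (10)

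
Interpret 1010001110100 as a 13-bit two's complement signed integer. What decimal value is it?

MSB is 1, so the value is negative. Find the magnitude:
1. Invert bits:  0101110001011
2. Add 1:        0101110001100  = 2956
3. Apply sign:   -2956

Answer: -2956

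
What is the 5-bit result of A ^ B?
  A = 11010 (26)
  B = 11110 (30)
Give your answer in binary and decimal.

Apply ^ to each column (1 where bits differ):
  11010
^ 11110
-------
  00100

Answer: 00100 (4)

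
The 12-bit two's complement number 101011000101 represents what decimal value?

MSB is 1, so the value is negative. Find the magnitude:
1. Invert bits:  010100111010
2. Add 1:        010100111011  = 1339
3. Apply sign:   -1339

Answer: -1339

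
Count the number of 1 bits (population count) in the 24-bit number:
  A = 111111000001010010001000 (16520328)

111111000001010010001000
1-bits at positions (from bit 0 = LSB): 3, 7, 10, 12, 18, 19, 20, 21, 22, 23
Count = 10

Answer: 10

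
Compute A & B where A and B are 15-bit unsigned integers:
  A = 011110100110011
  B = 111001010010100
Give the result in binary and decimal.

Apply & to each column (1 only where both bits are 1):
  011110100110011
& 111001010010100
-----------------
  011000000010000

Answer: 011000000010000 (12304)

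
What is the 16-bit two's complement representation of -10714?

1. Binary of +10714:  0010100111011010
2. Invert bits:     1101011000100101
3. Add 1:           1101011000100110

Answer: 1101011000100110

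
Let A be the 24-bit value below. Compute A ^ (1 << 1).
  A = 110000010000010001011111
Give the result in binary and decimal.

Mask = 1 << 1 = 000000000000000000000010
Bit 1 of A is 1; XOR with the mask flips it to 0.
  110000010000010001011111
^ 000000000000000000000010
--------------------------
  110000010000010001011101

Answer: 110000010000010001011101 (12649565)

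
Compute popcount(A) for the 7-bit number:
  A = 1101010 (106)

1101010
1-bits at positions (from bit 0 = LSB): 1, 3, 5, 6
Count = 4

Answer: 4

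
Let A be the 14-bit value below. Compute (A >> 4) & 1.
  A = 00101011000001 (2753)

Bit 4 is the 5th from the right.
  00101011000001
           ^
That bit is 0.

Answer: 0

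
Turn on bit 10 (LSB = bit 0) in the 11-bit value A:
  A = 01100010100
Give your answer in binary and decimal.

Mask = 1 << 10 = 10000000000
Bit 10 of A is 0, so OR-ing with the mask flips it to 1.
  01100010100
| 10000000000
-------------
  11100010100

Answer: 11100010100 (1812)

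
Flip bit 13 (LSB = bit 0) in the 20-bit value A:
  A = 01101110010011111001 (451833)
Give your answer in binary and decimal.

Mask = 1 << 13 = 00000010000000000000
Bit 13 of A is 1; XOR with the mask flips it to 0.
  01101110010011111001
^ 00000010000000000000
----------------------
  01101100010011111001

Answer: 01101100010011111001 (443641)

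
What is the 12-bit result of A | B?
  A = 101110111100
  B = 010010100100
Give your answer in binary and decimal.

Apply | to each column (1 where either bit is 1):
  101110111100
| 010010100100
--------------
  111110111100

Answer: 111110111100 (4028)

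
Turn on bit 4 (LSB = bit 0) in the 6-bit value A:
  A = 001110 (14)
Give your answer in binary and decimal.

Mask = 1 << 4 = 010000
Bit 4 of A is 0, so OR-ing with the mask flips it to 1.
  001110
| 010000
--------
  011110

Answer: 011110 (30)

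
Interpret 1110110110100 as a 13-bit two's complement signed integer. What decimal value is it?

MSB is 1, so the value is negative. Find the magnitude:
1. Invert bits:  0001001001011
2. Add 1:        0001001001100  = 588
3. Apply sign:   -588

Answer: -588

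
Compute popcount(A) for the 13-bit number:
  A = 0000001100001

0000001100001
1-bits at positions (from bit 0 = LSB): 0, 5, 6
Count = 3

Answer: 3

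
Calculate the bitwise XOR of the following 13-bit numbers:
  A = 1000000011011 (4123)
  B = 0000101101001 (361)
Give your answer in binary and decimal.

Apply ^ to each column (1 where bits differ):
  1000000011011
^ 0000101101001
---------------
  1000101110010

Answer: 1000101110010 (4466)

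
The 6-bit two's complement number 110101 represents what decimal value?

MSB is 1, so the value is negative. Find the magnitude:
1. Invert bits:  001010
2. Add 1:        001011  = 11
3. Apply sign:   -11

Answer: -11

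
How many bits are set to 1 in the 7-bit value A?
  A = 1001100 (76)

1001100
1-bits at positions (from bit 0 = LSB): 2, 3, 6
Count = 3

Answer: 3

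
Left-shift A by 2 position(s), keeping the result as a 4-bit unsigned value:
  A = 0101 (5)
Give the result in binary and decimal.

Shift left by 2: drop the top 2 bit(s), append 2 zero(s) on the right.
  0101  ->  discard [01], keep [01], append 00
= 0100

Answer: 0100 (4)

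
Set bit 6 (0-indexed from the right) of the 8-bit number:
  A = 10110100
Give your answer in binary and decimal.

Mask = 1 << 6 = 01000000
Bit 6 of A is 0, so OR-ing with the mask flips it to 1.
  10110100
| 01000000
----------
  11110100

Answer: 11110100 (244)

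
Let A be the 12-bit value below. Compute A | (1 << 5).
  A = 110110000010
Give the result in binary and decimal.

Mask = 1 << 5 = 000000100000
Bit 5 of A is 0, so OR-ing with the mask flips it to 1.
  110110000010
| 000000100000
--------------
  110110100010

Answer: 110110100010 (3490)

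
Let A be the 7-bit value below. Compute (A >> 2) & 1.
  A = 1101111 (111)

Bit 2 is the 3rd from the right.
  1101111
      ^
That bit is 1.

Answer: 1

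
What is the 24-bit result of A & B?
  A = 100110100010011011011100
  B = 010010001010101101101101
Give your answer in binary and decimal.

Apply & to each column (1 only where both bits are 1):
  100110100010011011011100
& 010010001010101101101101
--------------------------
  000010000010001001001100

Answer: 000010000010001001001100 (533068)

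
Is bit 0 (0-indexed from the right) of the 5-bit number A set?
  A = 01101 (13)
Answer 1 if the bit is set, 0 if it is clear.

Bit 0 is the 1st from the right.
  01101
      ^
That bit is 1.

Answer: 1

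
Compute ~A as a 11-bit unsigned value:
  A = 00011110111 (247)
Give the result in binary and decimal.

Flip each bit (0->1, 1->0):
  00011110111
  11100001000

Answer: 11100001000 (1800)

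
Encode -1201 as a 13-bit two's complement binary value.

1. Binary of +1201:  0010010110001
2. Invert bits:     1101101001110
3. Add 1:           1101101001111

Answer: 1101101001111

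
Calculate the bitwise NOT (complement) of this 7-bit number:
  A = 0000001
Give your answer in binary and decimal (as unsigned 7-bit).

Flip each bit (0->1, 1->0):
  0000001
  1111110

Answer: 1111110 (126)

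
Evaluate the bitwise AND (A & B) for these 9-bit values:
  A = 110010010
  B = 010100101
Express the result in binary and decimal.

Apply & to each column (1 only where both bits are 1):
  110010010
& 010100101
-----------
  010000000

Answer: 010000000 (128)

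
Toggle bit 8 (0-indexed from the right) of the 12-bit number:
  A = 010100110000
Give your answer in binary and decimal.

Mask = 1 << 8 = 000100000000
Bit 8 of A is 1; XOR with the mask flips it to 0.
  010100110000
^ 000100000000
--------------
  010000110000

Answer: 010000110000 (1072)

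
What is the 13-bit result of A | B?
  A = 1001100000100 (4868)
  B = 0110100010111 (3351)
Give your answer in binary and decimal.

Apply | to each column (1 where either bit is 1):
  1001100000100
| 0110100010111
---------------
  1111100010111

Answer: 1111100010111 (7959)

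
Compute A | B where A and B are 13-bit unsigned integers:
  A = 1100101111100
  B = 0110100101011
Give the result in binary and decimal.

Apply | to each column (1 where either bit is 1):
  1100101111100
| 0110100101011
---------------
  1110101111111

Answer: 1110101111111 (7551)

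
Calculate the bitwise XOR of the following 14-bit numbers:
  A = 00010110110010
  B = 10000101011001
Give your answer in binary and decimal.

Apply ^ to each column (1 where bits differ):
  00010110110010
^ 10000101011001
----------------
  10010011101011

Answer: 10010011101011 (9451)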